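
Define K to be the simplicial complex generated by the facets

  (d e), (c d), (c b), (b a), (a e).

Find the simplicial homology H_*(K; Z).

K has 5 vertices, 5 edges.
rank ∂_0 = 0, rank ∂_1 = 4 ⇒ b_0 = 5 − 0 − 4 = 1; all invariant factors of ∂_1 are 1 so no torsion. So H_0 = Z.
rank ∂_1 = 4, rank ∂_2 = 0 ⇒ b_1 = 5 − 4 − 0 = 1. So H_1 = Z.

H_0 = Z,  H_1 = Z.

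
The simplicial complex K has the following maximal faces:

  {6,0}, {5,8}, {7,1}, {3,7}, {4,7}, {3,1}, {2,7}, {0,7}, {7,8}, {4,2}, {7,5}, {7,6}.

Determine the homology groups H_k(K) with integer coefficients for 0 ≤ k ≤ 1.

Order the vertices as 0 < 1 < 2 < 3 < 4 < 5 < 6 < 7 < 8. Listing each simplex with vertices in this order, K has dimension 1 with simplices:

  0-simplices (9): [0], [1], [2], [3], [4], [5], [6], [7], [8]
  1-simplices (12): [0,6], [0,7], [1,3], [1,7], [2,4], [2,7], [3,7], [4,7], [5,7], [5,8], [6,7], [7,8]

giving chain groups C_0 ≅ Z^9, C_1 ≅ Z^12.

∂_1: C_1 → C_0 maps an edge to its endpoints' difference, ∂[p,q] = q − p. For instance
  ∂[2,4] = [4] − [2].
The resulting 9×12 matrix has rank 8, and its Smith normal form has invariant factors (1,1,1,1,1,1,1,1).

Now H_k = ker ∂_k / im ∂_{k+1}, so:

  H_0: rank C_0 − rank ∂_1 = 9 − 8 = 1, and the invariant factors of ∂_1 are all 1, so H_0 = Z.
  H_1: rank ker ∂_1 − rank ∂_2 = (12 − 8) − 0 = 4, and there is no ∂_2, so H_1 = Z^4.

As a check, the Euler characteristic is 9 − 12 = -3, which agrees with 1 − 4 = -3.

H_0 ≅ Z,  H_1 ≅ Z^4.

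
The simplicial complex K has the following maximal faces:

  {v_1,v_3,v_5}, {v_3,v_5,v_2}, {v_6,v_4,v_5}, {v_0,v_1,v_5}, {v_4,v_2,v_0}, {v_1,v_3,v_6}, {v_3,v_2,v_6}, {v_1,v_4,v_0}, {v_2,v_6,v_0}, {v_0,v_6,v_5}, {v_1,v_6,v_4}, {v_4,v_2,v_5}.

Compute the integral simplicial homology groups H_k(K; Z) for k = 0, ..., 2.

H_0 ≅ Z,  H_1 ≅ Z/2,  H_2 = 0.

Take the total order v_0 < v_1 < v_2 < v_3 < v_4 < v_5 < v_6 on the vertex set. Then K (dimension 2) consists of the simplices:

  0-simplices (7): [v_0], [v_1], [v_2], [v_3], [v_4], [v_5], [v_6]
  1-simplices (18): (18 of them)
  2-simplices (12): (12 of them)

Hence C_0 ≅ Z^7, C_1 ≅ Z^18, C_2 ≅ Z^12.

Boundary ∂_1: C_1 → C_0 maps an edge to its endpoints' difference, ∂[p,q] = q − p. For instance
  ∂[v_1,v_4] = [v_4] − [v_1].
As a 7×18 matrix over Z this has rank 6, with invariant factors (1,1,1,1,1,1).

The boundary map ∂_2: C_2 → C_1 maps a triangle to the signed sum of its edges. For instance
  ∂[v_0,v_2,v_6] = [v_2,v_6] − [v_0,v_6] + [v_0,v_2],
  ∂[v_1,v_3,v_5] = [v_3,v_5] − [v_1,v_5] + [v_1,v_3].
This gives a 18×12 integer matrix of rank 12; reducing to Smith normal form yields diagonal entries (1,1,1,1,1,1,1,1,1,1,1,2).

From H_k ≅ ker(∂_k) / im(∂_{k+1}) we obtain:

  H_0: rank C_0 − rank ∂_1 = 7 − 6 = 1, and the invariant factors of ∂_1 are all 1, so H_0 ≅ Z.
  H_1: rank ker ∂_1 − rank ∂_2 = (18 − 6) − 12 = 0, and ∂_2 has invariant factor 2 > 1, so H_1 ≅ Z/2.
  H_2: rank ker ∂_2 − rank ∂_3 = (12 − 12) − 0 = 0, and there is no ∂_3, so H_2 ≅ 0.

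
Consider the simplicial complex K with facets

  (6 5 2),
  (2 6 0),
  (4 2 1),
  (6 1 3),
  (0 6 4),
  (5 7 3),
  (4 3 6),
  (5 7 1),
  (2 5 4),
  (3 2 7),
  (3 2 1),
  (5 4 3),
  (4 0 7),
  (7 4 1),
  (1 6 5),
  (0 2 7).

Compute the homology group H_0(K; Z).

H_0 ≅ Z.

K has 8 vertices, 24 edges, 16 triangles.
rank ∂_0 = 0, rank ∂_1 = 7 ⇒ b_0 = 8 − 0 − 7 = 1; all invariant factors of ∂_1 are 1 so no torsion. So H_0 = Z.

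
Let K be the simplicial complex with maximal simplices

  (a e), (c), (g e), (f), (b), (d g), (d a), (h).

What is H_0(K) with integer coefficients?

H_0 ≅ Z^5.

We work with the vertex ordering a < b < c < d < e < f < g < h. The simplices of K, each written with vertices in increasing order, are:

  0-simplices (8): a, b, c, d, e, f, g, h
  1-simplices (4): ad, ae, dg, eg

giving chain groups C_0 ≅ Z^8, C_1 ≅ Z^4.

Boundary ∂_1: C_1 → C_0 is given by ∂[p,q] = [q] − [p]. For instance
  ∂ae = e − a.
The 8×4 boundary matrix has rank 3 and Smith normal form diag(1,1,1).

From H_k ≅ ker(∂_k) / im(∂_{k+1}) we obtain:

  H_0: rank C_0 − rank ∂_1 = 8 − 3 = 5, and the invariant factors of ∂_1 are all 1, so H_0 ≅ Z^5.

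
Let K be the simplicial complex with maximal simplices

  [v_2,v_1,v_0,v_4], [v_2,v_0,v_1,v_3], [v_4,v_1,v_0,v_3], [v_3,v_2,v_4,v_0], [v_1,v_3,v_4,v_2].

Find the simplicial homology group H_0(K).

Take the total order v_0 < v_1 < v_2 < v_3 < v_4 on the vertex set. Then K (dimension 3) consists of the simplices:

  0-simplices (5): [v_0], [v_1], [v_2], [v_3], [v_4]
  1-simplices (10): [v_0,v_1], [v_0,v_2], [v_0,v_3], [v_0,v_4], [v_1,v_2], [v_1,v_3], [v_1,v_4], [v_2,v_3], [v_2,v_4], [v_3,v_4]
  2-simplices (10): [v_0,v_1,v_2], [v_0,v_1,v_3], [v_0,v_1,v_4], [v_0,v_2,v_3], [v_0,v_2,v_4], [v_0,v_3,v_4], [v_1,v_2,v_3], [v_1,v_2,v_4], [v_1,v_3,v_4], [v_2,v_3,v_4]
  3-simplices (5): [v_0,v_1,v_2,v_3], [v_0,v_1,v_2,v_4], [v_0,v_1,v_3,v_4], [v_0,v_2,v_3,v_4], [v_1,v_2,v_3,v_4]

Hence C_0 ≅ Z^5, C_1 ≅ Z^10, C_2 ≅ Z^10, C_3 ≅ Z^5.

The boundary map ∂_1: C_1 → C_0 is given by ∂[p,q] = [q] − [p].
As a 5×10 matrix over Z this has rank 4, with invariant factors (1,1,1,1).

∂_2: C_2 → C_1 maps a triangle to the signed sum of its edges. For instance
  ∂[v_2,v_3,v_4] = [v_3,v_4] − [v_2,v_4] + [v_2,v_3],
  ∂[v_0,v_2,v_4] = [v_2,v_4] − [v_0,v_4] + [v_0,v_2].
The resulting 10×10 matrix has rank 6, and its Smith normal form has invariant factors (1,1,1,1,1,1).

Boundary ∂_3: C_3 → C_2 sends each 3-simplex σ to the alternating sum Σ_i (−1)^i (σ with its i-th vertex removed). For instance
  ∂[v_0,v_2,v_3,v_4] = [v_2,v_3,v_4] − [v_0,v_3,v_4] + [v_0,v_2,v_4] − [v_0,v_2,v_3],
  ∂[v_1,v_2,v_3,v_4] = [v_2,v_3,v_4] − [v_1,v_3,v_4] + [v_1,v_2,v_4] − [v_1,v_2,v_3].
The resulting 10×5 matrix has rank 4, and its Smith normal form has invariant factors (1,1,1,1).

Now H_k = ker ∂_k / im ∂_{k+1}, so:

  H_0: rank C_0 − rank ∂_1 = 5 − 4 = 1, and the invariant factors of ∂_1 are all 1, so H_0 = Z.

H_0 ≅ Z.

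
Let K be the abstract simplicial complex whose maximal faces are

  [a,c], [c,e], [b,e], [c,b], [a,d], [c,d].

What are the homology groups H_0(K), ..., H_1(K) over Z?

Take the total order a < b < c < d < e on the vertex set. Then K (dimension 1) consists of the simplices:

  0-simplices (5): a, b, c, d, e
  1-simplices (6): ac, ad, bc, be, cd, ce

so the chain groups are C_0 ≅ Z^5, C_1 ≅ Z^6.

The boundary map ∂_1: C_1 → C_0 is given by ∂[p,q] = [q] − [p].
As a 5×6 matrix over Z this has rank 4, with invariant factors (1,1,1,1).

Reading off H_k = ker ∂_k / im ∂_{k+1}:

  H_0: rank C_0 − rank ∂_1 = 5 − 4 = 1, and the invariant factors of ∂_1 are all 1, so H_0 ≅ Z.
  H_1: rank ker ∂_1 − rank ∂_2 = (6 − 4) − 0 = 2, and there is no ∂_2, so H_1 ≅ Z^2.

As a check, the Euler characteristic is 5 − 6 = -1, which agrees with 1 − 2 = -1.
(K is a triangulation of a wedge of 2 circles.)

H_0 = Z,  H_1 = Z^2.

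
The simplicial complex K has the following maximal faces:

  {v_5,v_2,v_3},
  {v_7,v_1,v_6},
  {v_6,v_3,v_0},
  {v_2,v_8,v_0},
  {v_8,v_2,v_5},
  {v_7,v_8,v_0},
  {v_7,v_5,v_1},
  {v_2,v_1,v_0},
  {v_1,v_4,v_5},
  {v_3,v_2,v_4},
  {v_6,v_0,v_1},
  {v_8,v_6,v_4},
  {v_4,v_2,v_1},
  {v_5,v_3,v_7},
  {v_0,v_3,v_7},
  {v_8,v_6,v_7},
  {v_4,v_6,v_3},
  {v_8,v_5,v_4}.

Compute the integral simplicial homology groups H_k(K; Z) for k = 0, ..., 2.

H_0 = Z,  H_1 = Z ⊕ Z_2,  H_2 = 0.

Order the vertices as v_0 < v_1 < v_2 < v_3 < v_4 < v_5 < v_6 < v_7 < v_8. Listing each simplex with vertices in this order, K has dimension 2 with simplices:

  0-simplices (9): [v_0], [v_1], [v_2], [v_3], [v_4], [v_5], [v_6], [v_7], [v_8]
  1-simplices (27): (27 of them)
  2-simplices (18): (18 of them)

so the chain groups are C_0 ≅ Z^9, C_1 ≅ Z^27, C_2 ≅ Z^18.

∂_1: C_1 → C_0 maps an edge to its endpoints' difference, ∂[p,q] = q − p. For instance
  ∂[v_1,v_7] = [v_7] − [v_1].
The resulting 9×27 matrix has rank 8, and its Smith normal form has invariant factors (1,1,1,1,1,1,1,1).

The boundary map ∂_2: C_2 → C_1 sends each 2-simplex [p,q,r] to [q,r] − [p,r] + [p,q]. For instance
  ∂[v_3,v_4,v_6] = [v_4,v_6] − [v_3,v_6] + [v_3,v_4],
  ∂[v_0,v_3,v_6] = [v_3,v_6] − [v_0,v_6] + [v_0,v_3].
The 27×18 boundary matrix has rank 18 and Smith normal form diag(1,1,1,1,1,1,1,1,1,1,1,1,1,1,1,1,1,2).

Now H_k = ker ∂_k / im ∂_{k+1}, so:

  H_0: rank C_0 − rank ∂_1 = 9 − 8 = 1, and the invariant factors of ∂_1 are all 1, so H_0 ≅ Z.
  H_1: rank ker ∂_1 − rank ∂_2 = (27 − 8) − 18 = 1, and ∂_2 has invariant factor 2 > 1, so H_1 ≅ Z ⊕ Z_2.
  H_2: rank ker ∂_2 − rank ∂_3 = (18 − 18) − 0 = 0, and there is no ∂_3, so H_2 ≅ 0.

(K is a triangulation of the Klein bottle.)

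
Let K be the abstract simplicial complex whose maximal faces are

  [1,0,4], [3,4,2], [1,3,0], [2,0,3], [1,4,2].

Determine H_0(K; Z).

H_0 = Z.

We work with the vertex ordering 0 < 1 < 2 < 3 < 4. The simplices of K, each written with vertices in increasing order, are:

  0-simplices (5): [0], [1], [2], [3], [4]
  1-simplices (10): [0,1], [0,2], [0,3], [0,4], [1,2], [1,3], [1,4], [2,3], [2,4], [3,4]
  2-simplices (5): [0,1,3], [0,1,4], [0,2,3], [1,2,4], [2,3,4]

Hence C_0 ≅ Z^5, C_1 ≅ Z^10, C_2 ≅ Z^5.

∂_1: C_1 → C_0 is given by ∂[p,q] = [q] − [p].
The 5×10 boundary matrix has rank 4 and Smith normal form diag(1,1,1,1).

The boundary map ∂_2: C_2 → C_1 acts by ∂[p,q,r] = [q,r] − [p,r] + [p,q]. For instance
  ∂[1,2,4] = [2,4] − [1,4] + [1,2],
  ∂[0,1,3] = [1,3] − [0,3] + [0,1].
The resulting 10×5 matrix has rank 5, and its Smith normal form has invariant factors (1,1,1,1,1).

Reading off H_k = ker ∂_k / im ∂_{k+1}:

  H_0: rank C_0 − rank ∂_1 = 5 − 4 = 1, and the invariant factors of ∂_1 are all 1, so H_0 ≅ Z.

(K is a triangulation of the Möbius band.)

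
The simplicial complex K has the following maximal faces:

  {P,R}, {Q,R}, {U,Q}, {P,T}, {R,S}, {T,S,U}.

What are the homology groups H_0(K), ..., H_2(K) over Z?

H_0 = Z,  H_1 = Z^2,  H_2 = 0.

Order the vertices as P < Q < R < S < T < U. Listing each simplex with vertices in this order, K has dimension 2 with simplices:

  0-simplices (6): P, Q, R, S, T, U
  1-simplices (8): PR, PT, QR, QU, RS, ST, SU, TU
  2-simplices (1): STU

Hence C_0 ≅ Z^6, C_1 ≅ Z^8, C_2 ≅ Z^1.

∂_1: C_1 → C_0 sends each edge [p,q] (with p < q) to q − p. For instance
  ∂RS = S − R.
This gives a 6×8 integer matrix of rank 5; reducing to Smith normal form yields diagonal entries (1,1,1,1,1).

Boundary ∂_2: C_2 → C_1 sends each 2-simplex [p,q,r] to [q,r] − [p,r] + [p,q]. For instance
  ∂STU = TU − SU + ST.
The 8×1 boundary matrix has rank 1 and Smith normal form diag(1).

Computing H_k = (kernel of ∂_k) / (image of ∂_{k+1}):

  H_0: rank C_0 − rank ∂_1 = 6 − 5 = 1, and the invariant factors of ∂_1 are all 1, so H_0 = Z.
  H_1: rank ker ∂_1 − rank ∂_2 = (8 − 5) − 1 = 2, and the invariant factors of ∂_2 are all 1, so H_1 = Z^2.
  H_2: rank ker ∂_2 − rank ∂_3 = (1 − 1) − 0 = 0, and there is no ∂_3, so H_2 = 0.

As a check, the Euler characteristic is 6 − 8 + 1 = -1, which agrees with 1 − 2 + 0 = -1.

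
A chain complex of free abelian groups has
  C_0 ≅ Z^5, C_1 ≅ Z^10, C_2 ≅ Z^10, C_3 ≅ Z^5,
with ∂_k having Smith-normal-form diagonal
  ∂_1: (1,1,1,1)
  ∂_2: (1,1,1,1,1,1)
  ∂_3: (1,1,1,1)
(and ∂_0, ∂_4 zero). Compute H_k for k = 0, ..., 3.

H_0: b_0 = 5 − 0 − 4 = 1; torsion from ∂_1 factors > 1: none. So H_0 ≅ Z.
H_1: b_1 = 10 − 4 − 6 = 0; torsion from ∂_2 factors > 1: none. So H_1 ≅ 0.
H_2: b_2 = 10 − 6 − 4 = 0; torsion from ∂_3 factors > 1: none. So H_2 ≅ 0.
H_3: b_3 = 5 − 4 − 0 = 1; torsion from ∂_4 factors > 1: none. So H_3 ≅ Z.

H_0 ≅ Z,  H_1 = 0,  H_2 = 0,  H_3 ≅ Z.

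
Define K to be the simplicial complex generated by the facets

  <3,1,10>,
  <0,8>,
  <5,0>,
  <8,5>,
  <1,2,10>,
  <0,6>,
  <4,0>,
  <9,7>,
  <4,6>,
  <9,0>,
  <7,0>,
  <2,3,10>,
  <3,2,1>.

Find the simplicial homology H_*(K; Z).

H_0 = Z^2,  H_1 = Z^3,  H_2 = Z.

Order the vertices as 0 < 1 < 2 < 3 < 4 < 5 < 6 < 7 < 8 < 9 < 10. Listing each simplex with vertices in this order, K has dimension 2 with simplices:

  0-simplices (11): [0], [1], [2], [3], [4], [5], [6], [7], [8], [9], [10]
  1-simplices (15): [0,4], [0,5], [0,6], [0,7], [0,8], [0,9], [1,2], [1,3], [1,10], [2,3], [2,10], [3,10], [4,6], [5,8], [7,9]
  2-simplices (4): [1,2,3], [1,2,10], [1,3,10], [2,3,10]

giving chain groups C_0 ≅ Z^11, C_1 ≅ Z^15, C_2 ≅ Z^4.

Boundary ∂_1: C_1 → C_0 is given by ∂[p,q] = [q] − [p]. For instance
  ∂[5,8] = [8] − [5].
As a 11×15 matrix over Z this has rank 9, with invariant factors (1,1,1,1,1,1,1,1,1).

The boundary map ∂_2: C_2 → C_1 sends each 2-simplex [p,q,r] to [q,r] − [p,r] + [p,q]. For instance
  ∂[2,3,10] = [3,10] − [2,10] + [2,3],
  ∂[1,3,10] = [3,10] − [1,10] + [1,3].
The resulting 15×4 matrix has rank 3, and its Smith normal form has invariant factors (1,1,1).

From H_k ≅ ker(∂_k) / im(∂_{k+1}) we obtain:

  H_0: rank C_0 − rank ∂_1 = 11 − 9 = 2, and the invariant factors of ∂_1 are all 1, so H_0 ≅ Z^2.
  H_1: rank ker ∂_1 − rank ∂_2 = (15 − 9) − 3 = 3, and the invariant factors of ∂_2 are all 1, so H_1 ≅ Z^3.
  H_2: rank ker ∂_2 − rank ∂_3 = (4 − 3) − 0 = 1, and there is no ∂_3, so H_2 ≅ Z.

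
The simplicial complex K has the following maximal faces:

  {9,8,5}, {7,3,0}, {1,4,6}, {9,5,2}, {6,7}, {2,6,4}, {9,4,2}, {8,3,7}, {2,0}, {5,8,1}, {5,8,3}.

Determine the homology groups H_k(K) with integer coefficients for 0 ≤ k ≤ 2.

H_0 ≅ Z,  H_1 ≅ Z^3,  H_2 = 0.

Take the total order 0 < 1 < 2 < 3 < 4 < 5 < 6 < 7 < 8 < 9 on the vertex set. Then K (dimension 2) consists of the simplices:

  0-simplices (10): [0], [1], [2], [3], [4], [5], [6], [7], [8], [9]
  1-simplices (21): [0,2], [0,3], [0,7], [1,4], [1,5], [1,6], [1,8], [2,4], [2,5], [2,6], [2,9], [3,5], [3,7], [3,8], [4,6], [4,9], [5,8], [5,9], [6,7], [7,8], [8,9]
  2-simplices (9): [0,3,7], [1,4,6], [1,5,8], [2,4,6], [2,4,9], [2,5,9], [3,5,8], [3,7,8], [5,8,9]

so the chain groups are C_0 ≅ Z^10, C_1 ≅ Z^21, C_2 ≅ Z^9.

The boundary map ∂_1: C_1 → C_0 is given by ∂[p,q] = [q] − [p].
This gives a 10×21 integer matrix of rank 9; reducing to Smith normal form yields diagonal entries (1,1,1,1,1,1,1,1,1).

Boundary ∂_2: C_2 → C_1 acts by ∂[p,q,r] = [q,r] − [p,r] + [p,q]. For instance
  ∂[3,5,8] = [5,8] − [3,8] + [3,5],
  ∂[0,3,7] = [3,7] − [0,7] + [0,3].
The resulting 21×9 matrix has rank 9, and its Smith normal form has invariant factors (1,1,1,1,1,1,1,1,1).

Computing H_k = (kernel of ∂_k) / (image of ∂_{k+1}):

  H_0: rank C_0 − rank ∂_1 = 10 − 9 = 1, and the invariant factors of ∂_1 are all 1, so H_0 ≅ Z.
  H_1: rank ker ∂_1 − rank ∂_2 = (21 − 9) − 9 = 3, and the invariant factors of ∂_2 are all 1, so H_1 ≅ Z^3.
  H_2: rank ker ∂_2 − rank ∂_3 = (9 − 9) − 0 = 0, and there is no ∂_3, so H_2 ≅ 0.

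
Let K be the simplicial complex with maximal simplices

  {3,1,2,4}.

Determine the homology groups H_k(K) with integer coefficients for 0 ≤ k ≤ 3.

H_0 ≅ Z,  H_1 = 0,  H_2 = 0,  H_3 = 0.

We work with the vertex ordering 1 < 2 < 3 < 4. The simplices of K, each written with vertices in increasing order, are:

  0-simplices (4): [1], [2], [3], [4]
  1-simplices (6): [1,2], [1,3], [1,4], [2,3], [2,4], [3,4]
  2-simplices (4): [1,2,3], [1,2,4], [1,3,4], [2,3,4]
  3-simplices (1): [1,2,3,4]

giving chain groups C_0 ≅ Z^4, C_1 ≅ Z^6, C_2 ≅ Z^4, C_3 ≅ Z^1.

∂_1: C_1 → C_0 is given by ∂[p,q] = [q] − [p].
As a 4×6 matrix over Z this has rank 3, with invariant factors (1,1,1).

Boundary ∂_2: C_2 → C_1 maps a triangle to the signed sum of its edges. For instance
  ∂[1,3,4] = [3,4] − [1,4] + [1,3],
  ∂[1,2,4] = [2,4] − [1,4] + [1,2].
The resulting 6×4 matrix has rank 3, and its Smith normal form has invariant factors (1,1,1).

Boundary ∂_3: C_3 → C_2 sends each 3-simplex σ to the alternating sum Σ_i (−1)^i (σ with its i-th vertex removed). For instance
  ∂[1,2,3,4] = [2,3,4] − [1,3,4] + [1,2,4] − [1,2,3].
This gives a 4×1 integer matrix of rank 1; reducing to Smith normal form yields diagonal entries (1).

Computing H_k = (kernel of ∂_k) / (image of ∂_{k+1}):

  H_0: rank C_0 − rank ∂_1 = 4 − 3 = 1, and the invariant factors of ∂_1 are all 1, so H_0 ≅ Z.
  H_1: rank ker ∂_1 − rank ∂_2 = (6 − 3) − 3 = 0, and the invariant factors of ∂_2 are all 1, so H_1 ≅ 0.
  H_2: rank ker ∂_2 − rank ∂_3 = (4 − 3) − 1 = 0, and the invariant factors of ∂_3 are all 1, so H_2 ≅ 0.
  H_3: rank ker ∂_3 − rank ∂_4 = (1 − 1) − 0 = 0, and there is no ∂_4, so H_3 ≅ 0.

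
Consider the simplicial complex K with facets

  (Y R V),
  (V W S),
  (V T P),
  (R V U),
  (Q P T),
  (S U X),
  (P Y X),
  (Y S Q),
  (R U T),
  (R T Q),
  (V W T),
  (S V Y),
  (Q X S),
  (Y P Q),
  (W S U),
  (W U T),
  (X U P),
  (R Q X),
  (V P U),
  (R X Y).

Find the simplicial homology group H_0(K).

Fix the vertex order P < Q < R < S < T < U < V < W < X < Y and write every simplex with vertices in increasing order. Then dim K = 2 and the simplices of K are:

  0-simplices (10): P, Q, R, S, T, U, V, W, X, Y
  1-simplices (30): PQ, PT, PU, PV, PX, PY, QR, QS, QT, QX, QY, RT, RU, RV, RX, RY, SU, SV, SW, SX, SY, TU, TV, TW, UV, UW, UX, VW, VY, XY
  2-simplices (20): PQT, PQY, PTV, PUV, PUX, PXY, QRT, QRX, QSX, QSY, RTU, RUV, RVY, RXY, SUW, SUX, SVW, SVY, TUW, TVW

so the chain groups are C_0 ≅ Z^10, C_1 ≅ Z^30, C_2 ≅ Z^20.

The boundary map ∂_1: C_1 → C_0 is given by ∂[p,q] = [q] − [p].
This gives a 10×30 integer matrix of rank 9; reducing to Smith normal form yields diagonal entries (1,1,1,1,1,1,1,1,1).

∂_2: C_2 → C_1 maps a triangle to the signed sum of its edges. For instance
  ∂SUW = UW − SW + SU,
  ∂RTU = TU − RU + RT.
The 30×20 boundary matrix has rank 20 and Smith normal form diag(1,1,1,1,1,1,1,1,1,1,1,1,1,1,1,1,1,1,1,2).

Computing H_k = (kernel of ∂_k) / (image of ∂_{k+1}):

  H_0: rank C_0 − rank ∂_1 = 10 − 9 = 1, and the invariant factors of ∂_1 are all 1, so H_0 ≅ Z.

(K is a triangulation of the Klein bottle.)

H_0 ≅ Z.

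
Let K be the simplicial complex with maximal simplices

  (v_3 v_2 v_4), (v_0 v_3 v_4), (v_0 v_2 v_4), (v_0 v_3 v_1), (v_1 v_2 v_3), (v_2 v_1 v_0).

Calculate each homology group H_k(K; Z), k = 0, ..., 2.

H_0 ≅ Z,  H_1 = 0,  H_2 ≅ Z.

Fix the vertex order v_0 < v_1 < v_2 < v_3 < v_4 and write every simplex with vertices in increasing order. Then dim K = 2 and the simplices of K are:

  0-simplices (5): [v_0], [v_1], [v_2], [v_3], [v_4]
  1-simplices (9): [v_0,v_1], [v_0,v_2], [v_0,v_3], [v_0,v_4], [v_1,v_2], [v_1,v_3], [v_2,v_3], [v_2,v_4], [v_3,v_4]
  2-simplices (6): [v_0,v_1,v_2], [v_0,v_1,v_3], [v_0,v_2,v_4], [v_0,v_3,v_4], [v_1,v_2,v_3], [v_2,v_3,v_4]

Hence C_0 ≅ Z^5, C_1 ≅ Z^9, C_2 ≅ Z^6.

Boundary ∂_1: C_1 → C_0 is given by ∂[p,q] = [q] − [p]. For instance
  ∂[v_0,v_1] = [v_1] − [v_0].
This gives a 5×9 integer matrix of rank 4; reducing to Smith normal form yields diagonal entries (1,1,1,1).

Boundary ∂_2: C_2 → C_1 maps a triangle to the signed sum of its edges. For instance
  ∂[v_0,v_3,v_4] = [v_3,v_4] − [v_0,v_4] + [v_0,v_3],
  ∂[v_1,v_2,v_3] = [v_2,v_3] − [v_1,v_3] + [v_1,v_2].
This gives a 9×6 integer matrix of rank 5; reducing to Smith normal form yields diagonal entries (1,1,1,1,1).

From H_k ≅ ker(∂_k) / im(∂_{k+1}) we obtain:

  H_0: rank C_0 − rank ∂_1 = 5 − 4 = 1, and the invariant factors of ∂_1 are all 1, so H_0 = Z.
  H_1: rank ker ∂_1 − rank ∂_2 = (9 − 4) − 5 = 0, and the invariant factors of ∂_2 are all 1, so H_1 = 0.
  H_2: rank ker ∂_2 − rank ∂_3 = (6 − 5) − 0 = 1, and there is no ∂_3, so H_2 = Z.

As a check, the Euler characteristic is 5 − 9 + 6 = 2, which agrees with 1 − 0 + 1 = 2.
(K is a triangulation of the 2-sphere S^2.)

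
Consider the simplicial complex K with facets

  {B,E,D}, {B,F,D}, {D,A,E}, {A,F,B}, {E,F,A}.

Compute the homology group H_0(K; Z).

K has 5 vertices, 10 edges, 5 triangles.
rank ∂_0 = 0, rank ∂_1 = 4 ⇒ b_0 = 5 − 0 − 4 = 1; all invariant factors of ∂_1 are 1 so no torsion. So H_0 ≅ Z.

H_0 ≅ Z.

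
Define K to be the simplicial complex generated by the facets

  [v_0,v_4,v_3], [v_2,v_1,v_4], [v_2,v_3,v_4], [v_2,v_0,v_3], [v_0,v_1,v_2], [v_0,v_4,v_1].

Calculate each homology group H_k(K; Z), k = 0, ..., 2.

Order the vertices as v_0 < v_1 < v_2 < v_3 < v_4. Listing each simplex with vertices in this order, K has dimension 2 with simplices:

  0-simplices (5): [v_0], [v_1], [v_2], [v_3], [v_4]
  1-simplices (9): [v_0,v_1], [v_0,v_2], [v_0,v_3], [v_0,v_4], [v_1,v_2], [v_1,v_4], [v_2,v_3], [v_2,v_4], [v_3,v_4]
  2-simplices (6): [v_0,v_1,v_2], [v_0,v_1,v_4], [v_0,v_2,v_3], [v_0,v_3,v_4], [v_1,v_2,v_4], [v_2,v_3,v_4]

so the chain groups are C_0 ≅ Z^5, C_1 ≅ Z^9, C_2 ≅ Z^6.

∂_1: C_1 → C_0 maps an edge to its endpoints' difference, ∂[p,q] = q − p. For instance
  ∂[v_0,v_2] = [v_2] − [v_0].
This gives a 5×9 integer matrix of rank 4; reducing to Smith normal form yields diagonal entries (1,1,1,1).

Boundary ∂_2: C_2 → C_1 acts by ∂[p,q,r] = [q,r] − [p,r] + [p,q]. For instance
  ∂[v_0,v_3,v_4] = [v_3,v_4] − [v_0,v_4] + [v_0,v_3],
  ∂[v_0,v_1,v_4] = [v_1,v_4] − [v_0,v_4] + [v_0,v_1].
The 9×6 boundary matrix has rank 5 and Smith normal form diag(1,1,1,1,1).

Reading off H_k = ker ∂_k / im ∂_{k+1}:

  H_0: rank C_0 − rank ∂_1 = 5 − 4 = 1, and the invariant factors of ∂_1 are all 1, so H_0 = Z.
  H_1: rank ker ∂_1 − rank ∂_2 = (9 − 4) − 5 = 0, and the invariant factors of ∂_2 are all 1, so H_1 = 0.
  H_2: rank ker ∂_2 − rank ∂_3 = (6 − 5) − 0 = 1, and there is no ∂_3, so H_2 = Z.

(K is a triangulation of the 2-sphere S^2.)

H_0 = Z,  H_1 = 0,  H_2 = Z.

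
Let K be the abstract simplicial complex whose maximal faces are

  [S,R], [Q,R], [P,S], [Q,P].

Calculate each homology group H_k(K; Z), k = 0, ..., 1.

H_0 ≅ Z,  H_1 ≅ Z.

Take the total order P < Q < R < S on the vertex set. Then K (dimension 1) consists of the simplices:

  0-simplices (4): P, Q, R, S
  1-simplices (4): PQ, PS, QR, RS

Hence C_0 ≅ Z^4, C_1 ≅ Z^4.

Boundary ∂_1: C_1 → C_0 sends each edge [p,q] (with p < q) to q − p. For instance
  ∂RS = S − R.
This gives a 4×4 integer matrix of rank 3; reducing to Smith normal form yields diagonal entries (1,1,1).

Now H_k = ker ∂_k / im ∂_{k+1}, so:

  H_0: rank C_0 − rank ∂_1 = 4 − 3 = 1, and the invariant factors of ∂_1 are all 1, so H_0 ≅ Z.
  H_1: rank ker ∂_1 − rank ∂_2 = (4 − 3) − 0 = 1, and there is no ∂_2, so H_1 ≅ Z.

(K is a triangulation of the circle S^1.)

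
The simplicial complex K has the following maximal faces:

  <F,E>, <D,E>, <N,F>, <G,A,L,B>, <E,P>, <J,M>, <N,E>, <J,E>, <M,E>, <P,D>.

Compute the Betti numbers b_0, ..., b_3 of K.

b_0 = 2, b_1 = 3, b_2 = 0, b_3 = 0.

Take the total order A < B < D < E < F < G < J < L < M < N < P on the vertex set. Then K (dimension 3) consists of the simplices:

  0-simplices (11): A, B, D, E, F, G, J, L, M, N, P
  1-simplices (15): AB, AG, AL, BG, BL, DE, DP, EF, EJ, EM, EN, EP, FN, GL, JM
  2-simplices (4): ABG, ABL, AGL, BGL
  3-simplices (1): ABGL

so the chain groups are C_0 ≅ Z^11, C_1 ≅ Z^15, C_2 ≅ Z^4, C_3 ≅ Z^1.

∂_1: C_1 → C_0 sends each edge [p,q] (with p < q) to q − p. For instance
  ∂EM = M − E.
This gives a 11×15 integer matrix of rank 9; reducing to Smith normal form yields diagonal entries (1,1,1,1,1,1,1,1,1).

∂_2: C_2 → C_1 acts by ∂[p,q,r] = [q,r] − [p,r] + [p,q]. For instance
  ∂BGL = GL − BL + BG,
  ∂ABG = BG − AG + AB.
This gives a 15×4 integer matrix of rank 3; reducing to Smith normal form yields diagonal entries (1,1,1).

The boundary map ∂_3: C_3 → C_2 sends each 3-simplex σ to the alternating sum Σ_i (−1)^i (σ with its i-th vertex removed). For instance
  ∂ABGL = BGL − AGL + ABL − ABG.
The resulting 4×1 matrix has rank 1, and its Smith normal form has invariant factors (1).

From H_k ≅ ker(∂_k) / im(∂_{k+1}) we obtain:

  H_0: rank C_0 − rank ∂_1 = 11 − 9 = 2, and the invariant factors of ∂_1 are all 1, so H_0 = Z^2.
  H_1: rank ker ∂_1 − rank ∂_2 = (15 − 9) − 3 = 3, and the invariant factors of ∂_2 are all 1, so H_1 = Z^3.
  H_2: rank ker ∂_2 − rank ∂_3 = (4 − 3) − 1 = 0, and the invariant factors of ∂_3 are all 1, so H_2 = 0.
  H_3: rank ker ∂_3 − rank ∂_4 = (1 − 1) − 0 = 0, and there is no ∂_4, so H_3 = 0.

As a check, the Euler characteristic is 11 − 15 + 4 − 1 = -1, which agrees with 2 − 3 + 0 − 0 = -1.

Hence the Betti numbers are b_0 = 2, b_1 = 3, b_2 = 0, b_3 = 0.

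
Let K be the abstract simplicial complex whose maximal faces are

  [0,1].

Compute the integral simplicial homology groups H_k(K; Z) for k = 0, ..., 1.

We work with the vertex ordering 0 < 1. The simplices of K, each written with vertices in increasing order, are:

  0-simplices (2): [0], [1]
  1-simplices (1): [0,1]

so the chain groups are C_0 ≅ Z^2, C_1 ≅ Z^1.

The boundary map ∂_1: C_1 → C_0 is given by ∂[p,q] = [q] − [p].
The 2×1 boundary matrix has rank 1 and Smith normal form diag(1).

Computing H_k = (kernel of ∂_k) / (image of ∂_{k+1}):

  H_0: rank C_0 − rank ∂_1 = 2 − 1 = 1, and the invariant factors of ∂_1 are all 1, so H_0 = Z.
  H_1: rank ker ∂_1 − rank ∂_2 = (1 − 1) − 0 = 0, and there is no ∂_2, so H_1 = 0.

(K is a triangulation of the 1-simplex.)

H_0 = Z,  H_1 = 0.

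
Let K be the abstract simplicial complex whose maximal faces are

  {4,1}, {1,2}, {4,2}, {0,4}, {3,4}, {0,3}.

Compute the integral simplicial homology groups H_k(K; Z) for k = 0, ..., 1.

We work with the vertex ordering 0 < 1 < 2 < 3 < 4. The simplices of K, each written with vertices in increasing order, are:

  0-simplices (5): [0], [1], [2], [3], [4]
  1-simplices (6): [0,3], [0,4], [1,2], [1,4], [2,4], [3,4]

Hence C_0 ≅ Z^5, C_1 ≅ Z^6.

Boundary ∂_1: C_1 → C_0 maps an edge to its endpoints' difference, ∂[p,q] = q − p. For instance
  ∂[3,4] = [4] − [3].
The resulting 5×6 matrix has rank 4, and its Smith normal form has invariant factors (1,1,1,1).

From H_k ≅ ker(∂_k) / im(∂_{k+1}) we obtain:

  H_0: rank C_0 − rank ∂_1 = 5 − 4 = 1, and the invariant factors of ∂_1 are all 1, so H_0 = Z.
  H_1: rank ker ∂_1 − rank ∂_2 = (6 − 4) − 0 = 2, and there is no ∂_2, so H_1 = Z^2.

(K is a triangulation of a wedge of 2 circles.)

H_0 ≅ Z,  H_1 ≅ Z^2.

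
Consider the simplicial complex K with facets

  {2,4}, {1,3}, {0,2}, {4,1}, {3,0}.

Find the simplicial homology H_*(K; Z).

H_0 ≅ Z,  H_1 ≅ Z.

Fix the vertex order 0 < 1 < 2 < 3 < 4 and write every simplex with vertices in increasing order. Then dim K = 1 and the simplices of K are:

  0-simplices (5): [0], [1], [2], [3], [4]
  1-simplices (5): [0,2], [0,3], [1,3], [1,4], [2,4]

so the chain groups are C_0 ≅ Z^5, C_1 ≅ Z^5.

Boundary ∂_1: C_1 → C_0 is given by ∂[p,q] = [q] − [p]. For instance
  ∂[1,4] = [4] − [1].
The 5×5 boundary matrix has rank 4 and Smith normal form diag(1,1,1,1).

Reading off H_k = ker ∂_k / im ∂_{k+1}:

  H_0: rank C_0 − rank ∂_1 = 5 − 4 = 1, and the invariant factors of ∂_1 are all 1, so H_0 ≅ Z.
  H_1: rank ker ∂_1 − rank ∂_2 = (5 − 4) − 0 = 1, and there is no ∂_2, so H_1 ≅ Z.

(K is a triangulation of the circle S^1.)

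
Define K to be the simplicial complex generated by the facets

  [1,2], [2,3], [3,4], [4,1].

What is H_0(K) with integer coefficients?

H_0 = Z.

Fix the vertex order 1 < 2 < 3 < 4 and write every simplex with vertices in increasing order. Then dim K = 1 and the simplices of K are:

  0-simplices (4): [1], [2], [3], [4]
  1-simplices (4): [1,2], [1,4], [2,3], [3,4]

Hence C_0 ≅ Z^4, C_1 ≅ Z^4.

Boundary ∂_1: C_1 → C_0 maps an edge to its endpoints' difference, ∂[p,q] = q − p.
This gives a 4×4 integer matrix of rank 3; reducing to Smith normal form yields diagonal entries (1,1,1).

From H_k ≅ ker(∂_k) / im(∂_{k+1}) we obtain:

  H_0: rank C_0 − rank ∂_1 = 4 − 3 = 1, and the invariant factors of ∂_1 are all 1, so H_0 = Z.

(K is a triangulation of the circle S^1.)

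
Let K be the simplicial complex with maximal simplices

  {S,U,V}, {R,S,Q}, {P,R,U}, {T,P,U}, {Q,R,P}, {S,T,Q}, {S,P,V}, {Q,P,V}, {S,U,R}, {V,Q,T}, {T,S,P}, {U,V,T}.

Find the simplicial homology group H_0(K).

H_0 ≅ Z.

Take the total order P < Q < R < S < T < U < V on the vertex set. Then K (dimension 2) consists of the simplices:

  0-simplices (7): P, Q, R, S, T, U, V
  1-simplices (18): PQ, PR, PS, PT, PU, PV, QR, QS, QT, QV, RS, RU, ST, SU, SV, TU, TV, UV
  2-simplices (12): PQR, PQV, PRU, PST, PSV, PTU, QRS, QST, QTV, RSU, SUV, TUV

giving chain groups C_0 ≅ Z^7, C_1 ≅ Z^18, C_2 ≅ Z^12.

∂_1: C_1 → C_0 maps an edge to its endpoints' difference, ∂[p,q] = q − p. For instance
  ∂PQ = Q − P.
This gives a 7×18 integer matrix of rank 6; reducing to Smith normal form yields diagonal entries (1,1,1,1,1,1).

The boundary map ∂_2: C_2 → C_1 maps a triangle to the signed sum of its edges. For instance
  ∂PTU = TU − PU + PT,
  ∂RSU = SU − RU + RS.
The 18×12 boundary matrix has rank 12 and Smith normal form diag(1,1,1,1,1,1,1,1,1,1,1,2).

From H_k ≅ ker(∂_k) / im(∂_{k+1}) we obtain:

  H_0: rank C_0 − rank ∂_1 = 7 − 6 = 1, and the invariant factors of ∂_1 are all 1, so H_0 ≅ Z.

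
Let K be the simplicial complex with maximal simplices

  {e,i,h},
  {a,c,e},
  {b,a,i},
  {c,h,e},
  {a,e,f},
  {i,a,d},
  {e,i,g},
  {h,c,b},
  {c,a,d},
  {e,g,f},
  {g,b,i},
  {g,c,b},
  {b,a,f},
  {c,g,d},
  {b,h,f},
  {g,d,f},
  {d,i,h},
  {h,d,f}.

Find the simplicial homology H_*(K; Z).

Order the vertices as a < b < c < d < e < f < g < h < i. Listing each simplex with vertices in this order, K has dimension 2 with simplices:

  0-simplices (9): a, b, c, d, e, f, g, h, i
  1-simplices (27): ab, ac, ad, ae, af, ai, bc, bf, bg, bh, bi, cd, ce, cg, ch, df, dg, dh, di, ef, eg, eh, ei, fg, fh, gi, hi
  2-simplices (18): abf, abi, acd, ace, adi, aef, bcg, bch, bfh, bgi, cdg, ceh, dfg, dfh, dhi, efg, egi, ehi

giving chain groups C_0 ≅ Z^9, C_1 ≅ Z^27, C_2 ≅ Z^18.

Boundary ∂_1: C_1 → C_0 sends each edge [p,q] (with p < q) to q − p. For instance
  ∂ac = c − a.
As a 9×27 matrix over Z this has rank 8, with invariant factors (1,1,1,1,1,1,1,1).

∂_2: C_2 → C_1 sends each 2-simplex [p,q,r] to [q,r] − [p,r] + [p,q]. For instance
  ∂bfh = fh − bh + bf,
  ∂aef = ef − af + ae.
The resulting 27×18 matrix has rank 17, and its Smith normal form has invariant factors (1,1,1,1,1,1,1,1,1,1,1,1,1,1,1,1,1).

Reading off H_k = ker ∂_k / im ∂_{k+1}:

  H_0: rank C_0 − rank ∂_1 = 9 − 8 = 1, and the invariant factors of ∂_1 are all 1, so H_0 = Z.
  H_1: rank ker ∂_1 − rank ∂_2 = (27 − 8) − 17 = 2, and the invariant factors of ∂_2 are all 1, so H_1 = Z^2.
  H_2: rank ker ∂_2 − rank ∂_3 = (18 − 17) − 0 = 1, and there is no ∂_3, so H_2 = Z.

H_0 ≅ Z,  H_1 ≅ Z^2,  H_2 ≅ Z.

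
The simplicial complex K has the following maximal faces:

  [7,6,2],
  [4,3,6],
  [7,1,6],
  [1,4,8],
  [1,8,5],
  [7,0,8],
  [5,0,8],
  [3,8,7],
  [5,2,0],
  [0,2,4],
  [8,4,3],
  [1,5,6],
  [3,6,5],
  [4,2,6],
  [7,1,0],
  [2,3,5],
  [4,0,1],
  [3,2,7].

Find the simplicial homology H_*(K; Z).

Fix the vertex order 0 < 1 < 2 < 3 < 4 < 5 < 6 < 7 < 8 and write every simplex with vertices in increasing order. Then dim K = 2 and the simplices of K are:

  0-simplices (9): [0], [1], [2], [3], [4], [5], [6], [7], [8]
  1-simplices (27): (27 of them)
  2-simplices (18): [0,1,4], [0,1,7], [0,2,4], [0,2,5], [0,5,8], [0,7,8], [1,4,8], [1,5,6], [1,5,8], [1,6,7], [2,3,5], [2,3,7], [2,4,6], [2,6,7], [3,4,6], [3,4,8], [3,5,6], [3,7,8]

giving chain groups C_0 ≅ Z^9, C_1 ≅ Z^27, C_2 ≅ Z^18.

∂_1: C_1 → C_0 sends each edge [p,q] (with p < q) to q − p. For instance
  ∂[0,4] = [4] − [0].
As a 9×27 matrix over Z this has rank 8, with invariant factors (1,1,1,1,1,1,1,1).

Boundary ∂_2: C_2 → C_1 sends each 2-simplex [p,q,r] to [q,r] − [p,r] + [p,q]. For instance
  ∂[3,4,8] = [4,8] − [3,8] + [3,4],
  ∂[0,2,4] = [2,4] − [0,4] + [0,2].
The resulting 27×18 matrix has rank 18, and its Smith normal form has invariant factors (1,1,1,1,1,1,1,1,1,1,1,1,1,1,1,1,1,2).

Computing H_k = (kernel of ∂_k) / (image of ∂_{k+1}):

  H_0: rank C_0 − rank ∂_1 = 9 − 8 = 1, and the invariant factors of ∂_1 are all 1, so H_0 = Z.
  H_1: rank ker ∂_1 − rank ∂_2 = (27 − 8) − 18 = 1, and ∂_2 has invariant factor 2 > 1, so H_1 = Z ⊕ Z_2.
  H_2: rank ker ∂_2 − rank ∂_3 = (18 − 18) − 0 = 0, and there is no ∂_3, so H_2 = 0.

H_0 = Z,  H_1 = Z ⊕ Z_2,  H_2 = 0.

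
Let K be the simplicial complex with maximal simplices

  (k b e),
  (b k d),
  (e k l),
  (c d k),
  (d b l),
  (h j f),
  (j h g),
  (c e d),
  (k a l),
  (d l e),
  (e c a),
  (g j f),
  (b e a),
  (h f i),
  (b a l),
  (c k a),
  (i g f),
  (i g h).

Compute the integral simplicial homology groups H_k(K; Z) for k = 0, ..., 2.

H_0 = Z^2,  H_1 = Z/2Z,  H_2 = Z.

Take the total order a < b < c < d < e < f < g < h < i < j < k < l on the vertex set. Then K (dimension 2) consists of the simplices:

  0-simplices (12): a, b, c, d, e, f, g, h, i, j, k, l
  1-simplices (27): ab, ac, ae, ak, al, bd, be, bk, bl, cd, ce, ck, de, dk, dl, ek, el, fg, fh, fi, fj, gh, gi, gj, hi, hj, kl
  2-simplices (18): abe, abl, ace, ack, akl, bdk, bdl, bek, cde, cdk, del, ekl, fgi, fgj, fhi, fhj, ghi, ghj

Hence C_0 ≅ Z^12, C_1 ≅ Z^27, C_2 ≅ Z^18.

∂_1: C_1 → C_0 maps an edge to its endpoints' difference, ∂[p,q] = q − p. For instance
  ∂dk = k − d.
As a 12×27 matrix over Z this has rank 10, with invariant factors (1,1,1,1,1,1,1,1,1,1).

The boundary map ∂_2: C_2 → C_1 maps a triangle to the signed sum of its edges. For instance
  ∂fhj = hj − fj + fh,
  ∂ack = ck − ak + ac.
This gives a 27×18 integer matrix of rank 17; reducing to Smith normal form yields diagonal entries (1,1,1,1,1,1,1,1,1,1,1,1,1,1,1,1,2).

Now H_k = ker ∂_k / im ∂_{k+1}, so:

  H_0: rank C_0 − rank ∂_1 = 12 − 10 = 2, and the invariant factors of ∂_1 are all 1, so H_0 ≅ Z^2.
  H_1: rank ker ∂_1 − rank ∂_2 = (27 − 10) − 17 = 0, and ∂_2 has invariant factor 2 > 1, so H_1 ≅ Z/2Z.
  H_2: rank ker ∂_2 − rank ∂_3 = (18 − 17) − 0 = 1, and there is no ∂_3, so H_2 ≅ Z.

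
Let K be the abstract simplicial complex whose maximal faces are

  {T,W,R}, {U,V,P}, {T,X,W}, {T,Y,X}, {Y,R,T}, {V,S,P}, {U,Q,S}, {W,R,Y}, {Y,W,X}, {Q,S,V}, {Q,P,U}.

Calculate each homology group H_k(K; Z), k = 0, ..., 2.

Take the total order P < Q < R < S < T < U < V < W < X < Y on the vertex set. Then K (dimension 2) consists of the simplices:

  0-simplices (10): P, Q, R, S, T, U, V, W, X, Y
  1-simplices (19): PQ, PS, PU, PV, QS, QU, QV, RT, RW, RY, SU, SV, TW, TX, TY, UV, WX, WY, XY
  2-simplices (11): PQU, PSV, PUV, QSU, QSV, RTW, RTY, RWY, TWX, TXY, WXY

so the chain groups are C_0 ≅ Z^10, C_1 ≅ Z^19, C_2 ≅ Z^11.

Boundary ∂_1: C_1 → C_0 is given by ∂[p,q] = [q] − [p].
The 10×19 boundary matrix has rank 8 and Smith normal form diag(1,1,1,1,1,1,1,1).

Boundary ∂_2: C_2 → C_1 maps a triangle to the signed sum of its edges. For instance
  ∂WXY = XY − WY + WX,
  ∂RTY = TY − RY + RT.
The resulting 19×11 matrix has rank 10, and its Smith normal form has invariant factors (1,1,1,1,1,1,1,1,1,1).

Now H_k = ker ∂_k / im ∂_{k+1}, so:

  H_0: rank C_0 − rank ∂_1 = 10 − 8 = 2, and the invariant factors of ∂_1 are all 1, so H_0 = Z^2.
  H_1: rank ker ∂_1 − rank ∂_2 = (19 − 8) − 10 = 1, and the invariant factors of ∂_2 are all 1, so H_1 = Z.
  H_2: rank ker ∂_2 − rank ∂_3 = (11 − 10) − 0 = 1, and there is no ∂_3, so H_2 = Z.

H_0 ≅ Z^2,  H_1 ≅ Z,  H_2 ≅ Z.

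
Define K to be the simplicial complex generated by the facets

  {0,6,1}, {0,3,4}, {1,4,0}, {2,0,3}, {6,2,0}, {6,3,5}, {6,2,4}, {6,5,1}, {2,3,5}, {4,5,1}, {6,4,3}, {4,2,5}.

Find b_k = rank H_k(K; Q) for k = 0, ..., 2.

We work with the vertex ordering 0 < 1 < 2 < 3 < 4 < 5 < 6. The simplices of K, each written with vertices in increasing order, are:

  0-simplices (7): [0], [1], [2], [3], [4], [5], [6]
  1-simplices (18): [0,1], [0,2], [0,3], [0,4], [0,6], [1,4], [1,5], [1,6], [2,3], [2,4], [2,5], [2,6], [3,4], [3,5], [3,6], [4,5], [4,6], [5,6]
  2-simplices (12): [0,1,4], [0,1,6], [0,2,3], [0,2,6], [0,3,4], [1,4,5], [1,5,6], [2,3,5], [2,4,5], [2,4,6], [3,4,6], [3,5,6]

so the chain groups are C_0 ≅ Z^7, C_1 ≅ Z^18, C_2 ≅ Z^12.

∂_1: C_1 → C_0 is given by ∂[p,q] = [q] − [p]. For instance
  ∂[2,4] = [4] − [2].
This gives a 7×18 integer matrix of rank 6; reducing to Smith normal form yields diagonal entries (1,1,1,1,1,1).

∂_2: C_2 → C_1 acts by ∂[p,q,r] = [q,r] − [p,r] + [p,q]. For instance
  ∂[0,1,4] = [1,4] − [0,4] + [0,1],
  ∂[1,5,6] = [5,6] − [1,6] + [1,5].
The resulting 18×12 matrix has rank 12, and its Smith normal form has invariant factors (1,1,1,1,1,1,1,1,1,1,1,2).

Reading off H_k = ker ∂_k / im ∂_{k+1}:

  H_0: rank C_0 − rank ∂_1 = 7 − 6 = 1, and the invariant factors of ∂_1 are all 1, so H_0 ≅ Z.
  H_1: rank ker ∂_1 − rank ∂_2 = (18 − 6) − 12 = 0, and ∂_2 has invariant factor 2 > 1, so H_1 ≅ Z_2.
  H_2: rank ker ∂_2 − rank ∂_3 = (12 − 12) − 0 = 0, and there is no ∂_3, so H_2 ≅ 0.

Hence the Betti numbers are b_0 = 1, b_1 = 0, b_2 = 0.

b_0 = 1, b_1 = 0, b_2 = 0.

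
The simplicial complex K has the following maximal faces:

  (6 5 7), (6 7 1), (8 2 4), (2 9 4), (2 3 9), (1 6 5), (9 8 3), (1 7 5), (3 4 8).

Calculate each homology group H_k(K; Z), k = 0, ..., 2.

H_0 ≅ Z^2,  H_1 ≅ Z,  H_2 ≅ Z.

Order the vertices as 1 < 2 < 3 < 4 < 5 < 6 < 7 < 8 < 9. Listing each simplex with vertices in this order, K has dimension 2 with simplices:

  0-simplices (9): [1], [2], [3], [4], [5], [6], [7], [8], [9]
  1-simplices (16): [1,5], [1,6], [1,7], [2,3], [2,4], [2,8], [2,9], [3,4], [3,8], [3,9], [4,8], [4,9], [5,6], [5,7], [6,7], [8,9]
  2-simplices (9): [1,5,6], [1,5,7], [1,6,7], [2,3,9], [2,4,8], [2,4,9], [3,4,8], [3,8,9], [5,6,7]

giving chain groups C_0 ≅ Z^9, C_1 ≅ Z^16, C_2 ≅ Z^9.

The boundary map ∂_1: C_1 → C_0 maps an edge to its endpoints' difference, ∂[p,q] = q − p. For instance
  ∂[3,4] = [4] − [3].
As a 9×16 matrix over Z this has rank 7, with invariant factors (1,1,1,1,1,1,1).

∂_2: C_2 → C_1 maps a triangle to the signed sum of its edges. For instance
  ∂[2,3,9] = [3,9] − [2,9] + [2,3],
  ∂[1,5,6] = [5,6] − [1,6] + [1,5].
The resulting 16×9 matrix has rank 8, and its Smith normal form has invariant factors (1,1,1,1,1,1,1,1).

Now H_k = ker ∂_k / im ∂_{k+1}, so:

  H_0: rank C_0 − rank ∂_1 = 9 − 7 = 2, and the invariant factors of ∂_1 are all 1, so H_0 ≅ Z^2.
  H_1: rank ker ∂_1 − rank ∂_2 = (16 − 7) − 8 = 1, and the invariant factors of ∂_2 are all 1, so H_1 ≅ Z.
  H_2: rank ker ∂_2 − rank ∂_3 = (9 − 8) − 0 = 1, and there is no ∂_3, so H_2 ≅ Z.

(K is a triangulation of the disjoint union of the 2-sphere S^2 and the Möbius band.)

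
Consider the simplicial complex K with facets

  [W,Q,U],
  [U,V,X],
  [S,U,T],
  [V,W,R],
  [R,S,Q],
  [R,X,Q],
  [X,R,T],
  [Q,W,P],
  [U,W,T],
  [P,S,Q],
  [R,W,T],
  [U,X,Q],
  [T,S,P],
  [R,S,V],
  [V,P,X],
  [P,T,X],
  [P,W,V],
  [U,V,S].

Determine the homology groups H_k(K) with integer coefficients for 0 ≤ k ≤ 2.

H_0 ≅ Z,  H_1 ≅ Z^2,  H_2 ≅ Z.

Order the vertices as P < Q < R < S < T < U < V < W < X. Listing each simplex with vertices in this order, K has dimension 2 with simplices:

  0-simplices (9): P, Q, R, S, T, U, V, W, X
  1-simplices (27): PQ, PS, PT, PV, PW, PX, QR, QS, QU, QW, QX, RS, RT, RV, RW, RX, ST, SU, SV, TU, TW, TX, UV, UW, UX, VW, VX
  2-simplices (18): PQS, PQW, PST, PTX, PVW, PVX, QRS, QRX, QUW, QUX, RSV, RTW, RTX, RVW, STU, SUV, TUW, UVX

Hence C_0 ≅ Z^9, C_1 ≅ Z^27, C_2 ≅ Z^18.

The boundary map ∂_1: C_1 → C_0 sends each edge [p,q] (with p < q) to q − p.
The resulting 9×27 matrix has rank 8, and its Smith normal form has invariant factors (1,1,1,1,1,1,1,1).

The boundary map ∂_2: C_2 → C_1 acts by ∂[p,q,r] = [q,r] − [p,r] + [p,q]. For instance
  ∂PTX = TX − PX + PT,
  ∂PQW = QW − PW + PQ.
As a 27×18 matrix over Z this has rank 17, with invariant factors (1,1,1,1,1,1,1,1,1,1,1,1,1,1,1,1,1).

From H_k ≅ ker(∂_k) / im(∂_{k+1}) we obtain:

  H_0: rank C_0 − rank ∂_1 = 9 − 8 = 1, and the invariant factors of ∂_1 are all 1, so H_0 = Z.
  H_1: rank ker ∂_1 − rank ∂_2 = (27 − 8) − 17 = 2, and the invariant factors of ∂_2 are all 1, so H_1 = Z^2.
  H_2: rank ker ∂_2 − rank ∂_3 = (18 − 17) − 0 = 1, and there is no ∂_3, so H_2 = Z.

As a check, the Euler characteristic is 9 − 27 + 18 = 0, which agrees with 1 − 2 + 1 = 0.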